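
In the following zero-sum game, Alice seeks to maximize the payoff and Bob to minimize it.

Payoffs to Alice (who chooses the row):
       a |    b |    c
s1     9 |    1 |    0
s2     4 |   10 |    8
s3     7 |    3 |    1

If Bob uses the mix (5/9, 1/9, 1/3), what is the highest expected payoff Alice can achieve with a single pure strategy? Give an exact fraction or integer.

6

s1: (9)·(5/9) + (1)·(1/9) + (0)·(1/3) = 46/9.
s2: (4)·(5/9) + (10)·(1/9) + (8)·(1/3) = 6.
s3: (7)·(5/9) + (3)·(1/9) + (1)·(1/3) = 41/9.
The best pure response is s2 with expected payoff 6.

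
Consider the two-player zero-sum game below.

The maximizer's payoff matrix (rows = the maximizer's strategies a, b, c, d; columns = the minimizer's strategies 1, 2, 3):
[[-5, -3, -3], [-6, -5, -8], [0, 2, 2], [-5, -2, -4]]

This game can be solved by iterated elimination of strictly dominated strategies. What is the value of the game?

Column 2 is strictly dominated by 1 for the minimizer (-5<-3, -6<-5, 0<2, -5<-2); eliminate 2.
Row d is strictly dominated by row c (0>-5, 2>-4); eliminate d.
Row a is strictly dominated by row c (0>-5, 2>-3); eliminate a.
Row b is strictly dominated by row c (0>-6, 2>-8); eliminate b.
Column 3 is strictly dominated by 1 for the minimizer (0<2); eliminate 3.
Only (c, 1) remains, with payoff 0.

0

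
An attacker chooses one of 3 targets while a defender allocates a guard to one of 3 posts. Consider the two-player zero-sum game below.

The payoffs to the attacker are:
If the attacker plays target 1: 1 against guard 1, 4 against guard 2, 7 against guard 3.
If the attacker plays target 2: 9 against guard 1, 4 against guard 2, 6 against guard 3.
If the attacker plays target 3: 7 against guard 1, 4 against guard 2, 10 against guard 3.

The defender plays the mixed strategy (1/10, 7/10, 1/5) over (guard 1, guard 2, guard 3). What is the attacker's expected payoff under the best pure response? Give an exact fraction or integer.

target 1: (1)·(1/10) + (4)·(7/10) + (7)·(1/5) = 43/10.
target 2: (9)·(1/10) + (4)·(7/10) + (6)·(1/5) = 49/10.
target 3: (7)·(1/10) + (4)·(7/10) + (10)·(1/5) = 11/2.
The best pure response is target 3 with expected payoff 11/2.

11/2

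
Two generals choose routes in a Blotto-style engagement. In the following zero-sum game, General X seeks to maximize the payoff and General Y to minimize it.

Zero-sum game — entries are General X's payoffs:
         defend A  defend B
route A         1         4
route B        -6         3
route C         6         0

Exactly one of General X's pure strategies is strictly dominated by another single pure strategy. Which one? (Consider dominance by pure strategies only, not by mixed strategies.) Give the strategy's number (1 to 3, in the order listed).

2

Compare route B with route A: 1 > -6, 4 > 3.
So route A strictly dominates route B for General X; route B is strictly dominated.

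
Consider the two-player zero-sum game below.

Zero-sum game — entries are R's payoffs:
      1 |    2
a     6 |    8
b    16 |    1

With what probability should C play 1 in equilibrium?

7/17

Row minima are 6 and 1, so R's maximin is 6; column maxima are 16 and 8, so C's minimax is 8. These differ, so the equilibrium is in mixed strategies.
Let C play 1 with probability q. R is indifferent when 6q + 8(1−q) = 16q + (1−q), giving q = 7/17.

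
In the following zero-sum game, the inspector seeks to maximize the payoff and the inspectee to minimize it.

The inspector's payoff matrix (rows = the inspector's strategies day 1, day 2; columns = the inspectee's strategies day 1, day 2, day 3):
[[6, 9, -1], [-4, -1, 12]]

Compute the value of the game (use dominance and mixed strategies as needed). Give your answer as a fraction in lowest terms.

Column day 2 is strictly dominated by day 1 for the inspectee (it gives the inspector more in every row).
The remaining 2×2 game on (day 1, day 2) × (day 1, day 3) has no saddle point. Let the inspector play day 1 with probability p; indifference gives 6p − 4(1−p) = −p + 12(1−p), so p = 16/23.
Similarly the inspectee's optimal q on day 1 is 13/23, and the value is 6·(13/23) + (-1)·(10/23) = 68/23.

68/23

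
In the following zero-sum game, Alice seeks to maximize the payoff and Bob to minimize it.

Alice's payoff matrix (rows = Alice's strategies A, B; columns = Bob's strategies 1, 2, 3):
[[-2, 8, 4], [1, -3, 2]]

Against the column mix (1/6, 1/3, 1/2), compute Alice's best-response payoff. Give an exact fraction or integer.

A: (-2)·(1/6) + (8)·(1/3) + (4)·(1/2) = 13/3.
B: (1)·(1/6) + (-3)·(1/3) + (2)·(1/2) = 1/6.
The best pure response is A with expected payoff 13/3.

13/3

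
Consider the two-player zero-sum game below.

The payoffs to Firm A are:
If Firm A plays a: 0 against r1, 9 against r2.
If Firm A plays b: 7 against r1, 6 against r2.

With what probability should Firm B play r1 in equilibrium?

3/10

Row minima are 0 and 6, so Firm A's maximin is 6; column maxima are 7 and 9, so Firm B's minimax is 7. These differ, so the equilibrium is in mixed strategies.
Let Firm B play r1 with probability q. Firm A is indifferent when 9(1−q) = 7q + 6(1−q), giving q = 3/10.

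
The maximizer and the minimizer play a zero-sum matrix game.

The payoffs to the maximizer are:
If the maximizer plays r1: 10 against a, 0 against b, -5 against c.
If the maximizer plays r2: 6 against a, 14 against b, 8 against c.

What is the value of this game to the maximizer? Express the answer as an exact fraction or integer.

Column b is strictly dominated by c for the minimizer (it gives the maximizer more in every row).
The remaining 2×2 game on (r1, r2) × (a, c) has no saddle point. Let the maximizer play r1 with probability p; indifference gives 10p + 6(1−p) = −5p + 8(1−p), so p = 2/17.
Similarly the minimizer's optimal q on a is 13/17, and the value is 10·(13/17) + (-5)·(4/17) = 110/17.

110/17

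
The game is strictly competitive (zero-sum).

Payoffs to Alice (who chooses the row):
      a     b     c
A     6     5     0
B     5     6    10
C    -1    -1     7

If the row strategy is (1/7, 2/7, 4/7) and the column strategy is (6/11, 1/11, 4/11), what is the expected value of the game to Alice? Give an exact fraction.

277/77

Against (6/11, 1/11, 4/11), each row's expected payoff is A: 41/11; B: 76/11; C: 21/11.
Taking the (1/7, 2/7, 4/7)-weighted average: (1/7)·(41/11) + (2/7)·(76/11) + (4/7)·(21/11) = 277/77.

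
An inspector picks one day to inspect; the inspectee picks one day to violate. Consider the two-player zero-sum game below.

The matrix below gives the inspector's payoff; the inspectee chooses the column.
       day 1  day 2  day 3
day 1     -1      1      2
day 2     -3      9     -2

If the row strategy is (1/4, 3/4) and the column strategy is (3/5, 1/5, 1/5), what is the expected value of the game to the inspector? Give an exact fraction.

-3/10

Against (3/5, 1/5, 1/5), each row's expected payoff is day 1: 0; day 2: -2/5.
Taking the (1/4, 3/4)-weighted average: (1/4)·(0) + (3/4)·(-2/5) = -3/10.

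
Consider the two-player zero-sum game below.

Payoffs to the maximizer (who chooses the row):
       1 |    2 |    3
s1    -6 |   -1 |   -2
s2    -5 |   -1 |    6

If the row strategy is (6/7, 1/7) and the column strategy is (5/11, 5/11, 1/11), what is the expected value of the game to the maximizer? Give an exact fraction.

Against (5/11, 5/11, 1/11), each row's expected payoff is s1: -37/11; s2: -24/11.
Taking the (6/7, 1/7)-weighted average: (6/7)·(-37/11) + (1/7)·(-24/11) = -246/77.

-246/77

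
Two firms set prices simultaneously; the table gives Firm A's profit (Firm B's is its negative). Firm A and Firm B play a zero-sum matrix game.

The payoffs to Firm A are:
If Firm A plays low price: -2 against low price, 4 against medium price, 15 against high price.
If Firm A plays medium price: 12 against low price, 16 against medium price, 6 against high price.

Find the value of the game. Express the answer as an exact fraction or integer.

Column medium price is strictly dominated by low price for Firm B (it gives Firm A more in every row).
The remaining 2×2 game on (low price, medium price) × (low price, high price) has no saddle point. Let Firm A play low price with probability p; indifference gives −2p + 12(1−p) = 15p + 6(1−p), so p = 6/23.
Similarly Firm B's optimal q on low price is 9/23, and the value is -2·(9/23) + (15)·(14/23) = 192/23.

192/23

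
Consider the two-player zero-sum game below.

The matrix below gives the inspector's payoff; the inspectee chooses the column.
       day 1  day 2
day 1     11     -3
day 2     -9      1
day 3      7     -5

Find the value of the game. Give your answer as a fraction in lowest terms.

-2/3

Row day 3 is strictly dominated by row day 1, so the inspector never plays it.
The remaining 2×2 game on (day 1, day 2) × (day 1, day 2) has no saddle point. Let the inspector play day 1 with probability p; indifference gives 11p − 9(1−p) = −3p + (1−p), so p = 5/12.
Similarly the inspectee's optimal q on day 1 is 1/6, and the value is 11·(1/6) + (-3)·(5/6) = -2/3.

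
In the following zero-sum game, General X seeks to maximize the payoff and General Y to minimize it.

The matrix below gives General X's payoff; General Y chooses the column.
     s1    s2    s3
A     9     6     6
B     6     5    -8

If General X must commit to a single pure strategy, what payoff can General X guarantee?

6

The worst-case payoff for each row is A: 6, B: -8.
The best of these is 6.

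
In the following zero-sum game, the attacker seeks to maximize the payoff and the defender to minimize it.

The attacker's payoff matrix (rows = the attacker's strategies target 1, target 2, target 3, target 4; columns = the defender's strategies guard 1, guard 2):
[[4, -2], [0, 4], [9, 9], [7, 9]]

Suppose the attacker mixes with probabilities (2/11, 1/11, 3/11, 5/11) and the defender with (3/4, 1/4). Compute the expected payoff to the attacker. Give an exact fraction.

141/22

Against (3/4, 1/4), each row's expected payoff is target 1: 5/2; target 2: 1; target 3: 9; target 4: 15/2.
Taking the (2/11, 1/11, 3/11, 5/11)-weighted average: (2/11)·(5/2) + (1/11)·(1) + (3/11)·(9) + (5/11)·(15/2) = 141/22.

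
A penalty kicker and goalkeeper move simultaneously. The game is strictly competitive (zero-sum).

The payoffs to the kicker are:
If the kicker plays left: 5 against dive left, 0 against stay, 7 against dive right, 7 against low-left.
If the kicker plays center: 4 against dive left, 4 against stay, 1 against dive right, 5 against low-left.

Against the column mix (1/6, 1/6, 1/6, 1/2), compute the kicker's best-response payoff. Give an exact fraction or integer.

11/2

left: (5)·(1/6) + (0)·(1/6) + (7)·(1/6) + (7)·(1/2) = 11/2.
center: (4)·(1/6) + (4)·(1/6) + (1)·(1/6) + (5)·(1/2) = 4.
The best pure response is left with expected payoff 11/2.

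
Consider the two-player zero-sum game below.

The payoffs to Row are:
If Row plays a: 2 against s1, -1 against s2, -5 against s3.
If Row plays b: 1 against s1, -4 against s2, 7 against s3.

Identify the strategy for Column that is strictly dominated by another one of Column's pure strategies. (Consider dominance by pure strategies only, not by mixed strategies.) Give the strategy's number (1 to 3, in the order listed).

1

Column prefers columns that give Row less. Compare s1 with s2: -1 < 2, -4 < 1.
So s2 strictly dominates s1 for Column; s1 is strictly dominated.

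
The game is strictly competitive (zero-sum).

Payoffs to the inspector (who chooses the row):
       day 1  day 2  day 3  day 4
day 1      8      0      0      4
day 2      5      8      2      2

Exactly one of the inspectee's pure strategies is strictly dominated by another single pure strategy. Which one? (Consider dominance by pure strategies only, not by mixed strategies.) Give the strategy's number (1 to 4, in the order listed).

The inspectee prefers columns that give the inspector less. Compare day 1 with day 3: 0 < 8, 2 < 5.
So day 3 strictly dominates day 1 for the inspectee; day 1 is strictly dominated.

1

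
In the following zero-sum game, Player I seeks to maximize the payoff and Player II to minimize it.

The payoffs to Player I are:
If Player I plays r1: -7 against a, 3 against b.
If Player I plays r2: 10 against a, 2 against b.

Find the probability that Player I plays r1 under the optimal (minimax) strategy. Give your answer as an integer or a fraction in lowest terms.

Row minima are -7 and 2, so Player I's maximin is 2; column maxima are 10 and 3, so Player II's minimax is 3. These differ, so the equilibrium is in mixed strategies.
Let Player I play r1 with probability p. Player II is indifferent when −7p + 10(1−p) = 3p + 2(1−p), giving p = 4/9.

4/9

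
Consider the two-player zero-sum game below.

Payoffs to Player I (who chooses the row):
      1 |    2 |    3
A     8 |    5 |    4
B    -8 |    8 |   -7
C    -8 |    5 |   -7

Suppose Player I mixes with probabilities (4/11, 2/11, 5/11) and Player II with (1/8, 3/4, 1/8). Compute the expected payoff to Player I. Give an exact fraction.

309/88

Against (1/8, 3/4, 1/8), each row's expected payoff is A: 21/4; B: 33/8; C: 15/8.
Taking the (4/11, 2/11, 5/11)-weighted average: (4/11)·(21/4) + (2/11)·(33/8) + (5/11)·(15/8) = 309/88.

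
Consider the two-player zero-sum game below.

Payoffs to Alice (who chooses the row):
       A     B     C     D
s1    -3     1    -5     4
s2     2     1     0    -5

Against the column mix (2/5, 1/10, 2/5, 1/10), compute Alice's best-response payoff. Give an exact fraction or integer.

s1: (-3)·(2/5) + (1)·(1/10) + (-5)·(2/5) + (4)·(1/10) = -27/10.
s2: (2)·(2/5) + (1)·(1/10) + (0)·(2/5) + (-5)·(1/10) = 2/5.
The best pure response is s2 with expected payoff 2/5.

2/5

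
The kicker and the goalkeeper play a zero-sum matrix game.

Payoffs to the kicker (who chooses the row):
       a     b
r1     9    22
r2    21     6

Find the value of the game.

102/7

Row minima are 9 and 6, so the kicker's maximin is 9; column maxima are 21 and 22, so the goalkeeper's minimax is 21. These differ, so the equilibrium is in mixed strategies.
Let the kicker play r1 with probability p. The goalkeeper is indifferent when 9p + 21(1−p) = 22p + 6(1−p), giving p = 15/28.
Let the goalkeeper play a with probability q. The kicker is indifferent when 9q + 22(1−q) = 21q + 6(1−q), giving q = 4/7.
The value is 9·(4/7) + (22)·(3/7) = 102/7.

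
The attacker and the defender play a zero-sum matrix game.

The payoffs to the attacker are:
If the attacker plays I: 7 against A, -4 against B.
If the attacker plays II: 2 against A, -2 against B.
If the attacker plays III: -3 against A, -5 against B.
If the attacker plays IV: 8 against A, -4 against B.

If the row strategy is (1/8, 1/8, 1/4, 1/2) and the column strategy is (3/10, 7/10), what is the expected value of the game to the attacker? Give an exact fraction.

-119/80

Against (3/10, 7/10), each row's expected payoff is I: -7/10; II: -4/5; III: -22/5; IV: -2/5.
Taking the (1/8, 1/8, 1/4, 1/2)-weighted average: (1/8)·(-7/10) + (1/8)·(-4/5) + (1/4)·(-22/5) + (1/2)·(-2/5) = -119/80.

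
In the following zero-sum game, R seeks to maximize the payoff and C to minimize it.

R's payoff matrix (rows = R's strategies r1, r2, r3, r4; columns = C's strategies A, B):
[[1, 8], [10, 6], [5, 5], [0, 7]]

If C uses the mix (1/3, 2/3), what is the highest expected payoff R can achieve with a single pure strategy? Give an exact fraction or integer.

22/3

r1: (1)·(1/3) + (8)·(2/3) = 17/3.
r2: (10)·(1/3) + (6)·(2/3) = 22/3.
r3: (5)·(1/3) + (5)·(2/3) = 5.
r4: (0)·(1/3) + (7)·(2/3) = 14/3.
The best pure response is r2 with expected payoff 22/3.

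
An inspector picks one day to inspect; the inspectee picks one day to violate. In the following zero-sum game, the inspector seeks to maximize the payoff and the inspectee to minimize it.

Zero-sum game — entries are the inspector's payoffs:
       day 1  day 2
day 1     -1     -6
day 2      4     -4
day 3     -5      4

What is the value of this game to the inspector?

-4/17

Row day 1 is strictly dominated by row day 2, so the inspector never plays it.
The remaining 2×2 game on (day 2, day 3) × (day 1, day 2) has no saddle point. Let the inspector play day 2 with probability p; indifference gives 4p − 5(1−p) = −4p + 4(1−p), so p = 9/17.
Similarly the inspectee's optimal q on day 1 is 8/17, and the value is 4·(8/17) + (-4)·(9/17) = -4/17.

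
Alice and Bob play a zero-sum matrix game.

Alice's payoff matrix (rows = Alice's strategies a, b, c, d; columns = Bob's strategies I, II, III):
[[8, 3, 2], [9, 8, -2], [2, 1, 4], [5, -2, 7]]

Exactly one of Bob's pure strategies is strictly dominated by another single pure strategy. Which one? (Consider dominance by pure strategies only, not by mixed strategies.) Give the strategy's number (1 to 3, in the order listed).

1

Bob prefers columns that give Alice less. Compare I with II: 3 < 8, 8 < 9, 1 < 2, -2 < 5.
So II strictly dominates I for Bob; I is strictly dominated.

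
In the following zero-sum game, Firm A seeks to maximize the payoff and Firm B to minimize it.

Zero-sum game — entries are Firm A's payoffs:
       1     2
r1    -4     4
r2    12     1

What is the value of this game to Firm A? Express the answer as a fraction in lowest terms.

Row minima are -4 and 1, so Firm A's maximin is 1; column maxima are 12 and 4, so Firm B's minimax is 4. These differ, so the equilibrium is in mixed strategies.
Let Firm A play r1 with probability p. Firm B is indifferent when −4p + 12(1−p) = 4p + (1−p), giving p = 11/19.
Let Firm B play 1 with probability q. Firm A is indifferent when −4q + 4(1−q) = 12q + (1−q), giving q = 3/19.
The value is -4·(3/19) + (4)·(16/19) = 52/19.

52/19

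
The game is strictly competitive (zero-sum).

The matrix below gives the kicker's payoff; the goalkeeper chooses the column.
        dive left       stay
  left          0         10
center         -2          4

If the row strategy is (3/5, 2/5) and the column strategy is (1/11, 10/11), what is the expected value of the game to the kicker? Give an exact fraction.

Against (1/11, 10/11), each row's expected payoff is left: 100/11; center: 38/11.
Taking the (3/5, 2/5)-weighted average: (3/5)·(100/11) + (2/5)·(38/11) = 376/55.

376/55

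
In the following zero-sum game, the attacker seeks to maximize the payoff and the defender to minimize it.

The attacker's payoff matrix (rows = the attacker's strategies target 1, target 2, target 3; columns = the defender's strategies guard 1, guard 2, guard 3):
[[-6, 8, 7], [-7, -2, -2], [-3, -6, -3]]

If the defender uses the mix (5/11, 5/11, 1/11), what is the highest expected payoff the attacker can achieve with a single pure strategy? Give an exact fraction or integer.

17/11

target 1: (-6)·(5/11) + (8)·(5/11) + (7)·(1/11) = 17/11.
target 2: (-7)·(5/11) + (-2)·(5/11) + (-2)·(1/11) = -47/11.
target 3: (-3)·(5/11) + (-6)·(5/11) + (-3)·(1/11) = -48/11.
The best pure response is target 1 with expected payoff 17/11.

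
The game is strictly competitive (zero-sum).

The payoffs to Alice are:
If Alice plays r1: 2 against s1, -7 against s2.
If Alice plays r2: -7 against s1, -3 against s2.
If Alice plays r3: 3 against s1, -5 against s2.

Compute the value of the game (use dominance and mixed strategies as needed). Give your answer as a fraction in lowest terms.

Row r1 is strictly dominated by row r3, so Alice never plays it.
The remaining 2×2 game on (r2, r3) × (s1, s2) has no saddle point. Let Alice play r2 with probability p; indifference gives −7p + 3(1−p) = −3p − 5(1−p), so p = 2/3.
Similarly Bob's optimal q on s1 is 1/6, and the value is -7·(1/6) + (-3)·(5/6) = -11/3.

-11/3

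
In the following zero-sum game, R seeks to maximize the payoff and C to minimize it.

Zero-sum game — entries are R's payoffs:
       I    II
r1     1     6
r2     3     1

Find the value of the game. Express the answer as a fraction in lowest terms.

17/7

Row minima are 1 and 1, so R's maximin is 1; column maxima are 3 and 6, so C's minimax is 3. These differ, so the equilibrium is in mixed strategies.
Let R play r1 with probability p. C is indifferent when p + 3(1−p) = 6p + (1−p), giving p = 2/7.
Let C play I with probability q. R is indifferent when q + 6(1−q) = 3q + (1−q), giving q = 5/7.
The value is 1·(5/7) + (6)·(2/7) = 17/7.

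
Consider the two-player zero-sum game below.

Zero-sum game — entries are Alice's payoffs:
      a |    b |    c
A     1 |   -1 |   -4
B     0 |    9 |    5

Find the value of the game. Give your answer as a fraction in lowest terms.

1/2

Column b is strictly dominated by c for Bob (it gives Alice more in every row).
The remaining 2×2 game on (A, B) × (a, c) has no saddle point. Let Alice play A with probability p; indifference gives p = −4p + 5(1−p), so p = 1/2.
Similarly Bob's optimal q on a is 9/10, and the value is 1·(9/10) + (-4)·(1/10) = 1/2.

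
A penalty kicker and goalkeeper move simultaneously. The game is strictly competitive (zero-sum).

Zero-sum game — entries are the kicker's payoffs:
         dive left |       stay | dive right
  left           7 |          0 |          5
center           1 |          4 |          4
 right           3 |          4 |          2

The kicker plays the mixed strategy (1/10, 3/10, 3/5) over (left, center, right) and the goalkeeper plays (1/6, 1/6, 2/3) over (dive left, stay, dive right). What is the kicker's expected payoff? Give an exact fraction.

3

Against (1/6, 1/6, 2/3), each row's expected payoff is left: 9/2; center: 7/2; right: 5/2.
Taking the (1/10, 3/10, 3/5)-weighted average: (1/10)·(9/2) + (3/10)·(7/2) + (3/5)·(5/2) = 3.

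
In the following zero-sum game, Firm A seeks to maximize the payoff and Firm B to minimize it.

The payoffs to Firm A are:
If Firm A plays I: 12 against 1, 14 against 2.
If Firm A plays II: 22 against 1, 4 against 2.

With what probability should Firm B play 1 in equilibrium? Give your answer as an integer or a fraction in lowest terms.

1/2

Row minima are 12 and 4, so Firm A's maximin is 12; column maxima are 22 and 14, so Firm B's minimax is 14. These differ, so the equilibrium is in mixed strategies.
Let Firm B play 1 with probability q. Firm A is indifferent when 12q + 14(1−q) = 22q + 4(1−q), giving q = 1/2.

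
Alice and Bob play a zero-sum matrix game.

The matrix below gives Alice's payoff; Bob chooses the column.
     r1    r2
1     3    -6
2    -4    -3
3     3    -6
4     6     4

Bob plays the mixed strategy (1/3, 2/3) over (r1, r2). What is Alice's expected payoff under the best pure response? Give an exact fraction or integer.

1: (3)·(1/3) + (-6)·(2/3) = -3.
2: (-4)·(1/3) + (-3)·(2/3) = -10/3.
3: (3)·(1/3) + (-6)·(2/3) = -3.
4: (6)·(1/3) + (4)·(2/3) = 14/3.
The best pure response is 4 with expected payoff 14/3.

14/3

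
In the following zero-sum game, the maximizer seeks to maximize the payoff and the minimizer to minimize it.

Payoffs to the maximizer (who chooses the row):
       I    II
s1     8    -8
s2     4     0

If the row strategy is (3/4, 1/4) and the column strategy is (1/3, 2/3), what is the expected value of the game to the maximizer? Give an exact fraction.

-5/3

Against (1/3, 2/3), each row's expected payoff is s1: -8/3; s2: 4/3.
Taking the (3/4, 1/4)-weighted average: (3/4)·(-8/3) + (1/4)·(4/3) = -5/3.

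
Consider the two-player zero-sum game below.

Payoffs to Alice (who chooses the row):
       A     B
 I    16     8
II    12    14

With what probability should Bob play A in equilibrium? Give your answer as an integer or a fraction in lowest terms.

3/5

Row minima are 8 and 12, so Alice's maximin is 12; column maxima are 16 and 14, so Bob's minimax is 14. These differ, so the equilibrium is in mixed strategies.
Let Bob play A with probability q. Alice is indifferent when 16q + 8(1−q) = 12q + 14(1−q), giving q = 3/5.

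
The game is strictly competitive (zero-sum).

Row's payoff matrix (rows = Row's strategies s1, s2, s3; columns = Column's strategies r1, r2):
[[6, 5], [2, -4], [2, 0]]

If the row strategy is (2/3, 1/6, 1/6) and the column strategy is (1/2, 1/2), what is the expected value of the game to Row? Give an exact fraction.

11/3

Against (1/2, 1/2), each row's expected payoff is s1: 11/2; s2: -1; s3: 1.
Taking the (2/3, 1/6, 1/6)-weighted average: (2/3)·(11/2) + (1/6)·(-1) + (1/6)·(1) = 11/3.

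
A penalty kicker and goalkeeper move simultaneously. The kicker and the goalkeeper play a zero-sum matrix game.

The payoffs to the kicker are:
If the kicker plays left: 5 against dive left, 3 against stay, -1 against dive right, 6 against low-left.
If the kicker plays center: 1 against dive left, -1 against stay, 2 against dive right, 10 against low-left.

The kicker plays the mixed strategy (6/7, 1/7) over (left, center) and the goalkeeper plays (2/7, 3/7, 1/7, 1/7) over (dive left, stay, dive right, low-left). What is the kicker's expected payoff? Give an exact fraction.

Against (2/7, 3/7, 1/7, 1/7), each row's expected payoff is left: 24/7; center: 11/7.
Taking the (6/7, 1/7)-weighted average: (6/7)·(24/7) + (1/7)·(11/7) = 155/49.

155/49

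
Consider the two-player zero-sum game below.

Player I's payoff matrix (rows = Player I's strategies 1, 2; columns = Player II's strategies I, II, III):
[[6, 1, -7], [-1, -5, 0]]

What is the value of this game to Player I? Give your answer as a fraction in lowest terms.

-35/13

Column I is strictly dominated by II for Player II (it gives Player I more in every row).
The remaining 2×2 game on (1, 2) × (II, III) has no saddle point. Let Player I play 1 with probability p; indifference gives p − 5(1−p) = −7p, so p = 5/13.
Similarly Player II's optimal q on II is 7/13, and the value is 1·(7/13) + (-7)·(6/13) = -35/13.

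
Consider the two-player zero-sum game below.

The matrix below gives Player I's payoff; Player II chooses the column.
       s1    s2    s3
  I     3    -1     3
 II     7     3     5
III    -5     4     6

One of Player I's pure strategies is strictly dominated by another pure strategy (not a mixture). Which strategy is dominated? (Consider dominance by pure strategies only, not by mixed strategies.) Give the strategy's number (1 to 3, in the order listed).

1

Compare I with II: 7 > 3, 3 > -1, 5 > 3.
So II strictly dominates I for Player I; I is strictly dominated.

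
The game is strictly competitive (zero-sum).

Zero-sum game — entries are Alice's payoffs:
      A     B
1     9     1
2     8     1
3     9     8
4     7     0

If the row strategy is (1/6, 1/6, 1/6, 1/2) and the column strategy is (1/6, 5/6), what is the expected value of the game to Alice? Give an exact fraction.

Against (1/6, 5/6), each row's expected payoff is 1: 7/3; 2: 13/6; 3: 49/6; 4: 7/6.
Taking the (1/6, 1/6, 1/6, 1/2)-weighted average: (1/6)·(7/3) + (1/6)·(13/6) + (1/6)·(49/6) + (1/2)·(7/6) = 97/36.

97/36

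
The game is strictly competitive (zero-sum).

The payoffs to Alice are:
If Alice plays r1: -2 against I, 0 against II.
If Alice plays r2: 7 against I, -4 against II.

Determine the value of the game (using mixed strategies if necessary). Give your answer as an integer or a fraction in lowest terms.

Row minima are -2 and -4, so Alice's maximin is -2; column maxima are 7 and 0, so Bob's minimax is 0. These differ, so the equilibrium is in mixed strategies.
Let Alice play r1 with probability p. Bob is indifferent when −2p + 7(1−p) = −4(1−p), giving p = 11/13.
Let Bob play I with probability q. Alice is indifferent when −2q = 7q − 4(1−q), giving q = 4/13.
The value is -2·(4/13) + (0)·(9/13) = -8/13.

-8/13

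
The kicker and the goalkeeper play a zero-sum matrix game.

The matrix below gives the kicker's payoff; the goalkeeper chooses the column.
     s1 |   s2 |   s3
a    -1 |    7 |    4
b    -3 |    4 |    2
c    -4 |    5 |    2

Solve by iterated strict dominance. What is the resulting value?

Column s2 is strictly dominated by s1 for the goalkeeper (-1<7, -3<4, -4<5); eliminate s2.
Row c is strictly dominated by row a (-1>-4, 4>2); eliminate c.
Column s3 is strictly dominated by s1 for the goalkeeper (-1<4, -3<2); eliminate s3.
Row b is strictly dominated by row a (-1>-3); eliminate b.
Only (a, s1) remains, with payoff -1.

-1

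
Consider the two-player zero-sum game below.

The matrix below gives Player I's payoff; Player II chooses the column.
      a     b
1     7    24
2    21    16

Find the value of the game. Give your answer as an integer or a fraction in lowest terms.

Row minima are 7 and 16, so Player I's maximin is 16; column maxima are 21 and 24, so Player II's minimax is 21. These differ, so the equilibrium is in mixed strategies.
Let Player I play 1 with probability p. Player II is indifferent when 7p + 21(1−p) = 24p + 16(1−p), giving p = 5/22.
Let Player II play a with probability q. Player I is indifferent when 7q + 24(1−q) = 21q + 16(1−q), giving q = 4/11.
The value is 7·(4/11) + (24)·(7/11) = 196/11.

196/11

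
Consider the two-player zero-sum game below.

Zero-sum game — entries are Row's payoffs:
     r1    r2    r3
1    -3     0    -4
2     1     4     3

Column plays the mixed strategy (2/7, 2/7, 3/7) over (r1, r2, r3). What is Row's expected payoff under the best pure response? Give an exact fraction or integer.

19/7

1: (-3)·(2/7) + (0)·(2/7) + (-4)·(3/7) = -18/7.
2: (1)·(2/7) + (4)·(2/7) + (3)·(3/7) = 19/7.
The best pure response is 2 with expected payoff 19/7.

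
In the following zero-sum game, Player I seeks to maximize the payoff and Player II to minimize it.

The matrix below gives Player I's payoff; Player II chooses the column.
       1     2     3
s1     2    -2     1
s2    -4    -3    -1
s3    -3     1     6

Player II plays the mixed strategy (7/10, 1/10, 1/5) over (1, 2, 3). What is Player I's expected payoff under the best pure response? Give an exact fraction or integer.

s1: (2)·(7/10) + (-2)·(1/10) + (1)·(1/5) = 7/5.
s2: (-4)·(7/10) + (-3)·(1/10) + (-1)·(1/5) = -33/10.
s3: (-3)·(7/10) + (1)·(1/10) + (6)·(1/5) = -4/5.
The best pure response is s1 with expected payoff 7/5.

7/5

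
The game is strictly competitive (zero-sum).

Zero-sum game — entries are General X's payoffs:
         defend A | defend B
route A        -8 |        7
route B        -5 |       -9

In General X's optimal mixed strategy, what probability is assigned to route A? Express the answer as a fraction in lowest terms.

Row minima are -8 and -9, so General X's maximin is -8; column maxima are -5 and 7, so General Y's minimax is -5. These differ, so the equilibrium is in mixed strategies.
Let General X play route A with probability p. General Y is indifferent when −8p − 5(1−p) = 7p − 9(1−p), giving p = 4/19.

4/19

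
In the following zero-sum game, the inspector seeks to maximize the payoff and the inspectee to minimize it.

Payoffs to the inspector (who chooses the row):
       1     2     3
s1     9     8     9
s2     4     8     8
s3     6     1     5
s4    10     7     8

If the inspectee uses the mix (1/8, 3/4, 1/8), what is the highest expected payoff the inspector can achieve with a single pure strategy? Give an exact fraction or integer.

s1: (9)·(1/8) + (8)·(3/4) + (9)·(1/8) = 33/4.
s2: (4)·(1/8) + (8)·(3/4) + (8)·(1/8) = 15/2.
s3: (6)·(1/8) + (1)·(3/4) + (5)·(1/8) = 17/8.
s4: (10)·(1/8) + (7)·(3/4) + (8)·(1/8) = 15/2.
The best pure response is s1 with expected payoff 33/4.

33/4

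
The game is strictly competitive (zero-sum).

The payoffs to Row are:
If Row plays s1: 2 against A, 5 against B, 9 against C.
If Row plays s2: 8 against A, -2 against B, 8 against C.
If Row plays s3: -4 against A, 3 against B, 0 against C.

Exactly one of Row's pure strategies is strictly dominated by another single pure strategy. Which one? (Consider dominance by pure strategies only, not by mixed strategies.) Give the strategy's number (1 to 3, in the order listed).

3

Compare s3 with s1: 2 > -4, 5 > 3, 9 > 0.
So s1 strictly dominates s3 for Row; s3 is strictly dominated.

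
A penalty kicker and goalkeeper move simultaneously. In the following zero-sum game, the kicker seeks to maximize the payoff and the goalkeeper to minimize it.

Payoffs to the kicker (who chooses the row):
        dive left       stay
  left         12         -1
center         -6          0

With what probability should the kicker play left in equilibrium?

6/19

Row minima are -1 and -6, so the kicker's maximin is -1; column maxima are 12 and 0, so the goalkeeper's minimax is 0. These differ, so the equilibrium is in mixed strategies.
Let the kicker play left with probability p. The goalkeeper is indifferent when 12p − 6(1−p) = −p, giving p = 6/19.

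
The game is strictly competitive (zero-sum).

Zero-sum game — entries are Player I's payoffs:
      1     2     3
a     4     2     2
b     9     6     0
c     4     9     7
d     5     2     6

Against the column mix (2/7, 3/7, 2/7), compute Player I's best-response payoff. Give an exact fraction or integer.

a: (4)·(2/7) + (2)·(3/7) + (2)·(2/7) = 18/7.
b: (9)·(2/7) + (6)·(3/7) + (0)·(2/7) = 36/7.
c: (4)·(2/7) + (9)·(3/7) + (7)·(2/7) = 7.
d: (5)·(2/7) + (2)·(3/7) + (6)·(2/7) = 4.
The best pure response is c with expected payoff 7.

7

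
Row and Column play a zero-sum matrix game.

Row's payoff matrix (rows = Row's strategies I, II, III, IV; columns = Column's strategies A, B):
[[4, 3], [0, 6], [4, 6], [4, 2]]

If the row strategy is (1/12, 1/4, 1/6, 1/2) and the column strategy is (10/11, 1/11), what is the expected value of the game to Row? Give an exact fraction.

135/44

Against (10/11, 1/11), each row's expected payoff is I: 43/11; II: 6/11; III: 46/11; IV: 42/11.
Taking the (1/12, 1/4, 1/6, 1/2)-weighted average: (1/12)·(43/11) + (1/4)·(6/11) + (1/6)·(46/11) + (1/2)·(42/11) = 135/44.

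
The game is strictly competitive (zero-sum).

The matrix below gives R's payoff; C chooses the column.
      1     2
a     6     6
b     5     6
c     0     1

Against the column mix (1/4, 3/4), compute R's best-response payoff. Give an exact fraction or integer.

a: (6)·(1/4) + (6)·(3/4) = 6.
b: (5)·(1/4) + (6)·(3/4) = 23/4.
c: (0)·(1/4) + (1)·(3/4) = 3/4.
The best pure response is a with expected payoff 6.

6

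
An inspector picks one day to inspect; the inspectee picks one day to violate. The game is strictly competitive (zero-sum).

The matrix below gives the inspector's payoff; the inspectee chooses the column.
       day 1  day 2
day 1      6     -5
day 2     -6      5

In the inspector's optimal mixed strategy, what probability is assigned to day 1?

1/2

Row minima are -5 and -6, so the inspector's maximin is -5; column maxima are 6 and 5, so the inspectee's minimax is 5. These differ, so the equilibrium is in mixed strategies.
Let the inspector play day 1 with probability p. The inspectee is indifferent when 6p − 6(1−p) = −5p + 5(1−p), giving p = 1/2.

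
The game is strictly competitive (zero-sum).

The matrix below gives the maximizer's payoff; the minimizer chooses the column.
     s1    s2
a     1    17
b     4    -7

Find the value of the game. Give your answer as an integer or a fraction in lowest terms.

Row minima are 1 and -7, so the maximizer's maximin is 1; column maxima are 4 and 17, so the minimizer's minimax is 4. These differ, so the equilibrium is in mixed strategies.
Let the maximizer play a with probability p. The minimizer is indifferent when p + 4(1−p) = 17p − 7(1−p), giving p = 11/27.
Let the minimizer play s1 with probability q. The maximizer is indifferent when q + 17(1−q) = 4q − 7(1−q), giving q = 8/9.
The value is 1·(8/9) + (17)·(1/9) = 25/9.

25/9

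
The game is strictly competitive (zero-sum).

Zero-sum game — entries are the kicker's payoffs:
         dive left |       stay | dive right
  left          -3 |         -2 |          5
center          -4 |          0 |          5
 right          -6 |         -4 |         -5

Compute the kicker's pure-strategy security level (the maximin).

The worst-case payoff for each row is left: -3, center: -4, right: -6.
The best of these is -3.

-3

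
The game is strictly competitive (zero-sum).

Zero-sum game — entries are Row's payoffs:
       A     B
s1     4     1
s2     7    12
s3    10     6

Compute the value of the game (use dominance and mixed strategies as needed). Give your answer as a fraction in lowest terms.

Row s1 is strictly dominated by row s3, so Row never plays it.
The remaining 2×2 game on (s2, s3) × (A, B) has no saddle point. Let Row play s2 with probability p; indifference gives 7p + 10(1−p) = 12p + 6(1−p), so p = 4/9.
Similarly Column's optimal q on A is 2/3, and the value is 7·(2/3) + (12)·(1/3) = 26/3.

26/3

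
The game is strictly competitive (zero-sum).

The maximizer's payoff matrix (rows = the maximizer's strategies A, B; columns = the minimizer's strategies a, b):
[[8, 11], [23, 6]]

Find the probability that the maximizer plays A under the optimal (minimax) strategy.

Row minima are 8 and 6, so the maximizer's maximin is 8; column maxima are 23 and 11, so the minimizer's minimax is 11. These differ, so the equilibrium is in mixed strategies.
Let the maximizer play A with probability p. The minimizer is indifferent when 8p + 23(1−p) = 11p + 6(1−p), giving p = 17/20.

17/20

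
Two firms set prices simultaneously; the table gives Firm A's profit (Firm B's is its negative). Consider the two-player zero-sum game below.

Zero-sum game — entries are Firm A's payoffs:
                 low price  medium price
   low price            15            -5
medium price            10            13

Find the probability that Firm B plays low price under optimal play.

18/23

Row minima are -5 and 10, so Firm A's maximin is 10; column maxima are 15 and 13, so Firm B's minimax is 13. These differ, so the equilibrium is in mixed strategies.
Let Firm B play low price with probability q. Firm A is indifferent when 15q − 5(1−q) = 10q + 13(1−q), giving q = 18/23.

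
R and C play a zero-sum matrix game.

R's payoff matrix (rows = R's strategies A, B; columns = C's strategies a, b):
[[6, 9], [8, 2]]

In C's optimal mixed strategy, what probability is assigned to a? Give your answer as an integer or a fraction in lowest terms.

Row minima are 6 and 2, so R's maximin is 6; column maxima are 8 and 9, so C's minimax is 8. These differ, so the equilibrium is in mixed strategies.
Let C play a with probability q. R is indifferent when 6q + 9(1−q) = 8q + 2(1−q), giving q = 7/9.

7/9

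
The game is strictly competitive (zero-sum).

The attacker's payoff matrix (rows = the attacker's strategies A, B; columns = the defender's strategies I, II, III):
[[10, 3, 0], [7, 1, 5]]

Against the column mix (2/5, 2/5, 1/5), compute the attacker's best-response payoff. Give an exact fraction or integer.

A: (10)·(2/5) + (3)·(2/5) + (0)·(1/5) = 26/5.
B: (7)·(2/5) + (1)·(2/5) + (5)·(1/5) = 21/5.
The best pure response is A with expected payoff 26/5.

26/5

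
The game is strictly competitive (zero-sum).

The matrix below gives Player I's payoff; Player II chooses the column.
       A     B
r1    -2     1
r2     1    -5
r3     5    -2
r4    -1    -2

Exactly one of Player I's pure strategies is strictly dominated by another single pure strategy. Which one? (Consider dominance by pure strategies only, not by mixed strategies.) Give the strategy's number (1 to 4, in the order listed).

2

Compare r2 with r3: 5 > 1, -2 > -5.
So r3 strictly dominates r2 for Player I; r2 is strictly dominated.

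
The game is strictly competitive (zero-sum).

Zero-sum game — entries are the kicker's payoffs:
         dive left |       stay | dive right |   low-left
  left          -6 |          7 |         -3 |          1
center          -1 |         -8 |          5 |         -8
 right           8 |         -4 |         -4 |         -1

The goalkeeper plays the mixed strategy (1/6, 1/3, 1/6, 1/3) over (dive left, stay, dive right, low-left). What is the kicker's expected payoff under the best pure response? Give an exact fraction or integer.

7/6

left: (-6)·(1/6) + (7)·(1/3) + (-3)·(1/6) + (1)·(1/3) = 7/6.
center: (-1)·(1/6) + (-8)·(1/3) + (5)·(1/6) + (-8)·(1/3) = -14/3.
right: (8)·(1/6) + (-4)·(1/3) + (-4)·(1/6) + (-1)·(1/3) = -1.
The best pure response is left with expected payoff 7/6.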